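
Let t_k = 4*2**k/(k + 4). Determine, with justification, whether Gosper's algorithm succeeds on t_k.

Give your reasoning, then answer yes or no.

No. Not Gosper-summable.

Ratio r(k) = 2*(k + 4)/(k + 5).
Normal form (A,B,C) = (2*k + 8, k + 5, 1).
f must satisfy (2*k + 8)·f(k+1) − (k + 4)·f(k) = 1.
Degrees (1,1,0) ⇒ d ≤ -1.
d = -1 < 0 ⇒ no nonzero polynomial f; not summable.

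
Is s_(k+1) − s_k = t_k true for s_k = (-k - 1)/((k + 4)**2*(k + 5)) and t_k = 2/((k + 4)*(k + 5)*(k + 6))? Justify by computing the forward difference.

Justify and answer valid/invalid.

Invalid: residual 3*(-3*k - 14)/(k**5 + 24*k**4 + 229*k**3 + 1086*k**2 + 2560*k + 2400) ≠ 0.

s_(k+1) = (-k - 2)/((k + 5)**2*(k + 6))
s_(k+1) − s_k = ((k + 1)*(k + 5)*(k + 6) - (k + 2)*(k + 4)**2)/((k + 4)**2*(k + 5)**2*(k + 6))
(s_(k+1) − s_k) − t_k = 3*(-3*k - 14)/(k**5 + 24*k**4 + 229*k**3 + 1086*k**2 + 2560*k + 2400)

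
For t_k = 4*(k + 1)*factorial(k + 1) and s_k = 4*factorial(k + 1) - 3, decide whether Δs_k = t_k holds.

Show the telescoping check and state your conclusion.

s_(k+1) = 4*factorial(k + 2) - 3
s_(k+1) − s_k = 4*(k + 1)*factorial(k + 1)
(s_(k+1) − s_k) − t_k = 0

Valid: the claim telescopes to t_k.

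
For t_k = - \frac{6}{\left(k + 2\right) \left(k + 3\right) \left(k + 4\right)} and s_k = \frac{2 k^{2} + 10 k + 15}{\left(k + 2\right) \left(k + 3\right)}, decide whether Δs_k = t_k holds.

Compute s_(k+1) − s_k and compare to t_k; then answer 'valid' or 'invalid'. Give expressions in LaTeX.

valid; difference matches t_k

s_(k+1) = (10*k + 2*(k + 1)**2 + 25)/((k + 3)*(k + 4))
s_(k+1) − s_k = -6/(k**3 + 9*k**2 + 26*k + 24)
(s_(k+1) − s_k) − t_k = 0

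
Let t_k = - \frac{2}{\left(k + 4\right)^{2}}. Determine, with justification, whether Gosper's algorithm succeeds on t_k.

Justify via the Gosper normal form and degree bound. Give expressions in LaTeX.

Step 1: r(k) = (k + 4)**2/(k + 5)**2.
So A=k**2 + 8*k + 16 and B=k**2 + 10*k + 25, with C=1.
Solve (k**2 + 8*k + 16)·f(k+1) − (k**2 + 8*k + 16)·f(k) = 1.
Degrees (2,2,0) ⇒ d ≤ 0.
f = c0 ⇒ A·f(k+1) − B(k−1)·f(k) − C = -1. The system {-1 = 0} is inconsistent; no antidifference.

No; the coefficient equations for f are inconsistent.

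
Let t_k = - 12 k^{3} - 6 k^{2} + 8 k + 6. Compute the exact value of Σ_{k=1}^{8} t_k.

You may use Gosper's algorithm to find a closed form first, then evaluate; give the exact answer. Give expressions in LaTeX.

Σ = -16440

The ratio is (6*k**3 + 21*k**2 + 20*k + 2)/(6*k**3 + 3*k**2 - 4*k - 3).
Factor: A=1; B=1; C=k**3 + k**2/2 - 2*k/3 - 1/2.
Key eq: (1)·f(k+1) = (1)·f(k) + (k**3 + k**2/2 - 2*k/3 - 1/2).
Bound: deg f ≤ 4.
Solving with deg f ≤ 4: f(k) = k*(3*k**3 - 4*k**2 - 4*k - 1)/12.
R(k) = B(k−1)·f(k)/C(k) = k*(3*k**3 - 4*k**2 - 4*k - 1)/(2*(6*k**3 + 3*k**2 - 4*k - 3)); s_k = R·t_k = k*(-3*k**3 + 4*k**2 + 4*k + 1).
s_(k+1) − s_k = -12*k**3 - 6*k**2 + 8*k + 6 = t_k.
Evaluate s at k=9 and k=1: -16434 and 6; difference -16440.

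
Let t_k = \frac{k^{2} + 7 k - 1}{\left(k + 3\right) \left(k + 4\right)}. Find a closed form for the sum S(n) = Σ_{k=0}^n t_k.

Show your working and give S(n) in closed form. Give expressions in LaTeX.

Ratio r(k) = (k + 3)*(7*k + (k + 1)**2 + 6)/((k + 5)*(k**2 + 7*k - 1)).
Normal form (A,B,C) = (k + 3, k + 5, k**2 + 7*k - 1).
f must satisfy (k + 3)·f(k+1) − (k + 4)·f(k) = k**2 + 7*k - 1.
From deg A=1, deg B=1, deg C=2: d=2.
Solving with deg f ≤ 2: f(k) = k*(3*k - 4)/3.
Get s_k = R·t_k = k*(3*k - 4)/(3*(k + 3)) with R(k) = B(k−1)f(k)/C(k) = k*(k + 4)*(3*k - 4)/(3*(k**2 + 7*k - 1)).
Verify: (k**2 + 7*k - 1)/(k**2 + 7*k + 12) matches t_k.
Telescope: S(n) = s_(n+1) − s_(0) = (3*n**2 + 2*n - 1)/(3*(n + 4)) − (0) = (3*n**2 + 2*n - 1)/(3*(n + 4)).

S(n) = \frac{3 n^{2} + 2 n - 1}{3 \left(n + 4\right)}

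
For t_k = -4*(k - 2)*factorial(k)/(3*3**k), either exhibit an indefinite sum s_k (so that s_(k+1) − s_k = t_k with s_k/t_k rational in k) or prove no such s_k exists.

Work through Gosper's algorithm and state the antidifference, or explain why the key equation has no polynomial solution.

s_k = -4*factorial(k)/3**k

Compute t_(k+1)/t_k: get (k**2 - 1)/(3*(k - 2)).
So A=k/3 + 1/3 and B=1, with C=k - 2.
Need (k/3 + 1/3)·f(k+1) − (1)·f(k) = k - 2.
d = 0 from the (1,0,1) case.
A polynomial solution: f(k) = 3.
R(k) = B(k−1)·f(k)/C(k) = 3/(k - 2); s_k = R·t_k = -4*factorial(k)/3**k.
Verify: -4*(k - 2)*factorial(k)/(3*3**k) matches t_k.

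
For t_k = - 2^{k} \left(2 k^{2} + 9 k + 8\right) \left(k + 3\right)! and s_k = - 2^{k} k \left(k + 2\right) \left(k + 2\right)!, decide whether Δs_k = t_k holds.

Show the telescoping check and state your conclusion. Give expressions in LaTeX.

Invalid: residual 2^{k} \left(k + 2\right) \left(2 k + 3\right) \left(k + 2\right)! ≠ 0.

s_(k+1) = -2**(k + 1)*(k + 1)*(k + 3)*factorial(k + 3)
s_(k+1) − s_k = -2**k*(2*k**3 + 13*k**2 + 28*k + 18)*factorial(k + 2)
(s_(k+1) − s_k) − t_k = 2**k*(k + 2)*(2*k + 3)*factorial(k + 2)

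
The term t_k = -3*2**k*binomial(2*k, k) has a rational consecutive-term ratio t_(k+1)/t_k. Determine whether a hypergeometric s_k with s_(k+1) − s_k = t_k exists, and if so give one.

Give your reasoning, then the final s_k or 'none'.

Ratio r(k) = 4*(2*k + 1)/(k + 1).
A = 8*k + 4, B = k + 1, C = 1.
Key eq: (8*k + 4)·f(k+1) = (k)·f(k) + (1).
From deg A=1, deg B=1, deg C=0: d=-1.
Negative degree bound (-1): no f exists, t_k not Gosper-summable.

not Gosper-summable; s_k does not exist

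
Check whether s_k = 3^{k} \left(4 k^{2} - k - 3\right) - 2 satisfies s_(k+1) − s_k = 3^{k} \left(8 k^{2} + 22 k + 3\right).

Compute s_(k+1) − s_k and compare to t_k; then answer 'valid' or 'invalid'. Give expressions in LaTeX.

s_(k+1) = 3**(k + 1)*(-k + 4*(k + 1)**2 - 4) - 2
s_(k+1) − s_k = 3**k*(8*k**2 + 22*k + 3)
(s_(k+1) − s_k) − t_k = 0

valid (s_(k+1) − s_k reduces to t_k)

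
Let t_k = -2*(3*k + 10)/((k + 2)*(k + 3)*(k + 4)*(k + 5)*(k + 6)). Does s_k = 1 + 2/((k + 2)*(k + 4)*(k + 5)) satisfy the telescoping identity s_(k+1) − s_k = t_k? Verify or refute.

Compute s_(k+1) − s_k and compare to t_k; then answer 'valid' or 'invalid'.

valid (s_(k+1) − s_k reduces to t_k)

s_(k+1) = 1 + 2/((k + 3)*(k + 5)*(k + 6))
s_(k+1) − s_k = 2*(-3*k - 10)/(k**5 + 20*k**4 + 155*k**3 + 580*k**2 + 1044*k + 720)
(s_(k+1) − s_k) − t_k = 0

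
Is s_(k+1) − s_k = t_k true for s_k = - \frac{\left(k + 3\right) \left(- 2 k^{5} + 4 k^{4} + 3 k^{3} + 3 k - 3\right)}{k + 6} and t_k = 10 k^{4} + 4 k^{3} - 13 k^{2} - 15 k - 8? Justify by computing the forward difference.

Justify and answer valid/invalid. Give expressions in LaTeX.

Invalid: residual \frac{3 \left(- 8 k^{5} - 68 k^{4} - 14 k^{3} + 93 k^{2} + 95 k + 51\right)}{k^{2} + 13 k + 42} ≠ 0.

s_(k+1) = -(k + 4)*(3*k - 2*(k + 1)**5 + 4*(k + 1)**4 + 3*(k + 1)**3)/(k + 7)
s_(k+1) − s_k = (10*k**6 + 110*k**5 + 255*k**4 - 58*k**3 - 470*k**2 - 449*k - 183)/(k**2 + 13*k + 42)
(s_(k+1) − s_k) − t_k = 3*(-8*k**5 - 68*k**4 - 14*k**3 + 93*k**2 + 95*k + 51)/(k**2 + 13*k + 42)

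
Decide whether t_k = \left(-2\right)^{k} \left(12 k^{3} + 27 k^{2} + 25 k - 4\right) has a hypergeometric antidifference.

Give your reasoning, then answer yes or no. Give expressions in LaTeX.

Yes. s_k = \left(-2\right)^{k} \left(- 4 k^{3} - k^{2} + k + 4\right).

t_(k+1)/t_k = 2*(-12*k**3 - 63*k**2 - 115*k - 60)/(12*k**3 + 27*k**2 + 25*k - 4).
So A=-2 and B=1, with C=k**3 + 9*k**2/4 + 25*k/12 - 1/3.
Set up (-2)·f(k+1) − (1)·f(k) − (k**3 + 9*k**2/4 + 25*k/12 - 1/3) = 0.
deg f ≤ 3 (via 0,0,3).
Solve for f: f(k) = -(k - 1)*(4*k**2 + 5*k + 4)/12 (degree 3 ≤ 3).
Certificate R = B(k−1)f/C = -(k - 1)*(4*k**2 + 5*k + 4)/(12*k**3 + 27*k**2 + 25*k - 4) gives s_k = (-2)**k*(-4*k**3 - k**2 + k + 4).
Check: Δs_k = (-2)**k*(12*k**3 + 27*k**2 + 25*k - 4). ✓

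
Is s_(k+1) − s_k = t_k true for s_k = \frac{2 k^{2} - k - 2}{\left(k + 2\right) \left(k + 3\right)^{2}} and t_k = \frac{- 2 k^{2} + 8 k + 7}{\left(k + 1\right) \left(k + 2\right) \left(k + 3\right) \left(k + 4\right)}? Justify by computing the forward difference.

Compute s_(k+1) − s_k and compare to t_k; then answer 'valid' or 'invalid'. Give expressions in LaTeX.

s_(k+1) = (-k + 2*(k + 1)**2 - 3)/((k + 3)*(k + 4)**2)
s_(k+1) − s_k = (-2*k**3 + 4*k**2 + 45*k + 26)/(k**5 + 16*k**4 + 101*k**3 + 314*k**2 + 480*k + 288)
(s_(k+1) − s_k) − t_k = 2*(4*k**3 + 5*k**2 - 37*k - 29)/(k**6 + 17*k**5 + 117*k**4 + 415*k**3 + 794*k**2 + 768*k + 288)

Invalid: residual \frac{2 \left(4 k^{3} + 5 k^{2} - 37 k - 29\right)}{k^{6} + 17 k^{5} + 117 k^{4} + 415 k^{3} + 794 k^{2} + 768 k + 288} ≠ 0.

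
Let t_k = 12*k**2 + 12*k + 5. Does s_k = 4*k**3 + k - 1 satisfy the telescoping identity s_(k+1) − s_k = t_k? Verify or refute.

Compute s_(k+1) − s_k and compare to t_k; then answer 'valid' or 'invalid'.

valid (s_(k+1) − s_k reduces to t_k)

s_(k+1) = k + 4*(k + 1)**3
s_(k+1) − s_k = 12*k**2 + 12*k + 5
(s_(k+1) − s_k) − t_k = 0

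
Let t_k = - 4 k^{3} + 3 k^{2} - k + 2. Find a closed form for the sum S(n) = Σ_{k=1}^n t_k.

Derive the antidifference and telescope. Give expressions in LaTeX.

S(n) = n \left(- n^{3} - n^{2} + 2\right)

Compute t_(k+1)/t_k: get k*(4*k**2 + 9*k + 7)/(4*k**3 - 3*k**2 + k - 2).
Factor: A=1; B=1; C=k**3 - 3*k**2/4 + k/4 - 1/2.
f must satisfy (1)·f(k+1) − (1)·f(k) = k**3 - 3*k**2/4 + k/4 - 1/2.
deg f ≤ 4 (via 0,0,3).
Solving with deg f ≤ 4: f(k) = k*(k**3 - 3*k**2 + 3*k - 3)/4.
Then R = B(k−1)f/C = k*(k**3 - 3*k**2 + 3*k - 3)/((k - 1)*(4*k**2 + k + 2)), so s_k = R(k)·t_k = k*(-k**3 + 3*k**2 - 3*k + 3).
s_(k+1) − s_k = -4*k**3 + 3*k**2 - k + 2 = t_k.
s_(n+1) = -n**4 - n**3 + 2*n + 2 and s_(1) = 2, so S(n) = n*(-n**3 - n**2 + 2).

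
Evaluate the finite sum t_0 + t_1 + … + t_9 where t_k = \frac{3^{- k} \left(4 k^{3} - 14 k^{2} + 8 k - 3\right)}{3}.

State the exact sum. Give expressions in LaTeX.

Σ = -6742/6561

r(k) = (4*k**3 - 2*k**2 - 8*k - 5)/(3*(4*k**3 - 14*k**2 + 8*k - 3)) after simplifying.
A = 1/3, B = 1, C = k**3 - 7*k**2/2 + 2*k - 3/4.
Key eq: (1/3)·f(k+1) = (1)·f(k) + (k**3 - 7*k**2/2 + 2*k - 3/4).
Degrees (0,0,3) ⇒ d ≤ 3.
Solving with deg f ≤ 3: f(k) = -3*(k - 1)*(2*k**2 - 2*k + 1)/4.
So s_k = (B(k−1)f/C)·t_k = (-3*(k - 1)*(2*k**2 - 2*k + 1)/(4*k**3 - 14*k**2 + 8*k - 3))·t_k = (-2*k**3 + 4*k**2 - 3*k + 1)/3**k.
Check: Δs_k = (4*k**3 - 14*k**2 + 8*k - 3)/(3*3**k). ✓
Σ_(k=0)^(9) t_k = s_(10) − s_(0) = -181/6561 − (1) = -6742/6561.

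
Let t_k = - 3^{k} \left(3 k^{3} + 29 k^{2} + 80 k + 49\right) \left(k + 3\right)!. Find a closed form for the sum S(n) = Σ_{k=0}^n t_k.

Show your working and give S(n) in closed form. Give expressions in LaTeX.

S(n) = - 3 \cdot 3^{n} n^{2} \left(n + 4\right)! - 18 \cdot 3^{n} n \left(n + 4\right)! - 12 \cdot 3^{n} \left(n + 4\right)! - 6

Compute t_(k+1)/t_k: get 3*(3*k**4 + 50*k**3 + 299*k**2 + 749*k + 644)/(3*k**3 + 29*k**2 + 80*k + 49).
Take A(k)=3*k + 12, B(k)=1, C(k)=k**3 + 29*k**2/3 + 80*k/3 + 49/3.
Need (3*k + 12)·f(k+1) − (1)·f(k) = k**3 + 29*k**2/3 + 80*k/3 + 49/3.
Bound: deg f ≤ 2.
Solving with deg f ≤ 2: f(k) = (k**2 + 4*k - 1)/3.
Then R = B(k−1)f/C = (k**2 + 4*k - 1)/(3*k**3 + 29*k**2 + 80*k + 49), so s_k = R(k)·t_k = -3**k*(k**2 + 4*k - 1)*factorial(k + 3).
Δs = -3**k*(3*k**3 + 29*k**2 + 80*k + 49)*factorial(k + 3), as required.
Evaluate: s_(n+1) = -3**(n + 1)*(n**2 + 6*n + 4)*factorial(n + 4); subtract s_(0) = 6 ⇒ S(n) = -3*3**n*n**2*factorial(n + 4) - 18*3**n*n*factorial(n + 4) - 12*3**n*factorial(n + 4) - 6.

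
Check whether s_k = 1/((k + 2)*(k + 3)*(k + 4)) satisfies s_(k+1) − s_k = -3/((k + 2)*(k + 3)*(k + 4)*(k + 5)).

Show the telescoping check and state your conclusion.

s_(k+1) = 1/((k + 3)*(k + 4)*(k + 5))
s_(k+1) − s_k = -3/((k + 2)*(k + 3)*(k + 4)*(k + 5))
(s_(k+1) − s_k) − t_k = 0

Valid — Δs_k = t_k.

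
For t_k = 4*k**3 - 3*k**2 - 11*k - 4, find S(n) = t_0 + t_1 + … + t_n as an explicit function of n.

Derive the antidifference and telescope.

S(n) = n**4 + n**3 - 6*n**2 - 10*n - 4

Compute t_(k+1)/t_k: get (4*k**3 + 9*k**2 - 5*k - 14)/(4*k**3 - 3*k**2 - 11*k - 4).
Gosper form: A/B · C(k+1)/C(k) with A=1, B=1, C=k**3 - 3*k**2/4 - 11*k/4 - 1.
f must satisfy (1)·f(k+1) − (1)·f(k) = k**3 - 3*k**2/4 - 11*k/4 - 1.
d = 4 from the (0,0,3) case.
Solving with deg f ≤ 4: f(k) = k*(k + 1)*(k**2 - 4*k + 1)/4.
So s_k = (B(k−1)f/C)·t_k = (k*(k**2 - 4*k + 1)/(4*k**2 - 7*k - 4))·t_k = k*(k**3 - 3*k**2 - 3*k + 1).
Verify: 4*k**3 - 3*k**2 - 11*k - 4 matches t_k.
Telescope: S(n) = s_(n+1) − s_(0) = n**4 + n**3 - 6*n**2 - 10*n - 4 − (0) = n**4 + n**3 - 6*n**2 - 10*n - 4.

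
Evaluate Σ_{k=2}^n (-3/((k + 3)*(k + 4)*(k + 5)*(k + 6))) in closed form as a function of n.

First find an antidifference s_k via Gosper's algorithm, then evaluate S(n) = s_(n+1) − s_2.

The ratio is (k + 3)/(k + 7).
Normal form (A,B,C) = (k + 3, k + 7, 1).
Solve (k + 3)·f(k+1) − (k + 6)·f(k) = 1.
d = 3 from the (1,1,0) case.
Coefficient equations give f(k) = k*(k**2 + 12*k + 47)/180.
R(k) = B(k−1)·f(k)/C(k) = k*(k + 6)*(k**2 + 12*k + 47)/180; s_k = R·t_k = k*(-k**2 - 12*k - 47)/(60*(k + 3)*(k + 4)*(k + 5)).
Δs = -3/(k**4 + 18*k**3 + 119*k**2 + 342*k + 360), as required.
Telescope: S(n) = s_(n+1) − s_(2) = (-n**3 - 15*n**2 - 74*n - 60)/(60*(n**3 + 15*n**2 + 74*n + 120)) − (-1/84) = (-n**3 - 15*n**2 - 74*n + 90)/(210*(n**3 + 15*n**2 + 74*n + 120)).

S(n) = (-n**3 - 15*n**2 - 74*n + 90)/(210*(n**3 + 15*n**2 + 74*n + 120))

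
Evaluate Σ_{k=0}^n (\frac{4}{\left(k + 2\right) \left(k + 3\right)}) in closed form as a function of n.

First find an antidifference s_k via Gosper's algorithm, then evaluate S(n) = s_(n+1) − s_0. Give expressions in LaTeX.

S(n) = \frac{2 \left(n + 1\right)}{n + 3}

r(k) = (k + 2)/(k + 4) after simplifying.
So A=k + 2 and B=k + 4, with C=1.
Need (k + 2)·f(k+1) − (k + 3)·f(k) = 1.
Degrees (1,1,0) ⇒ d ≤ 1.
A polynomial solution: f(k) = k/2.
R(k) = B(k−1)·f(k)/C(k) = k*(k + 3)/2; s_k = R·t_k = 2*k/(k + 2).
Verify: 4/(k**2 + 5*k + 6) matches t_k.
Telescope: S(n) = s_(n+1) − s_(0) = 2*(n + 1)/(n + 3) − (0) = 2*(n + 1)/(n + 3).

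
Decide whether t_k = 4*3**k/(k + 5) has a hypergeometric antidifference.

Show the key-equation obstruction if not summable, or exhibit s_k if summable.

No — negative degree bound, so no certificate f.

Ratio r(k) = 3*(k + 5)/(k + 6).
Gosper form: A/B · C(k+1)/C(k) with A=3*k + 15, B=k + 6, C=1.
Set up (3*k + 15)·f(k+1) − (k + 5)·f(k) − (1) = 0.
deg f ≤ -1 (via 1,1,0).
Negative degree bound (-1): no f exists, t_k not Gosper-summable.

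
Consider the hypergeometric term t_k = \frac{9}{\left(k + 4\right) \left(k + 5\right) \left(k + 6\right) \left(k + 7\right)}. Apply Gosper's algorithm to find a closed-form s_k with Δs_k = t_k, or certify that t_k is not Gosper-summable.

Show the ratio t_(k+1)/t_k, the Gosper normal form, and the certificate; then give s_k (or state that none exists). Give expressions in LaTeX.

Compute t_(k+1)/t_k: get (k + 4)/(k + 8).
Take A(k)=k + 4, B(k)=k + 8, C(k)=1.
Need (k + 4)·f(k+1) − (k + 7)·f(k) = 1.
From deg A=1, deg B=1, deg C=0: d=3.
Solving with deg f ≤ 3: f(k) = k*(k**2 + 15*k + 74)/360.
Get s_k = R·t_k = k*(k**2 + 15*k + 74)/(40*(k + 4)*(k + 5)*(k + 6)) with R(k) = B(k−1)f(k)/C(k) = k*(k + 7)*(k**2 + 15*k + 74)/360.
Verify: 9/(k**4 + 22*k**3 + 179*k**2 + 638*k + 840) matches t_k.

s_k = \frac{k \left(k^{2} + 15 k + 74\right)}{40 \left(k + 4\right) \left(k + 5\right) \left(k + 6\right)}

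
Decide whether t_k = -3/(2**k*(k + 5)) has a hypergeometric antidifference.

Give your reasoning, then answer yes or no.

Compute t_(k+1)/t_k: get (k + 5)/(2*(k + 6)).
Gosper form: A/B · C(k+1)/C(k) with A=k/2 + 5/2, B=k + 6, C=1.
Need (k/2 + 5/2)·f(k+1) − (k + 5)·f(k) = 1.
Bound: deg f ≤ -1.
Bound -1 < 0, so the key equation has no polynomial solution.

No. Not Gosper-summable.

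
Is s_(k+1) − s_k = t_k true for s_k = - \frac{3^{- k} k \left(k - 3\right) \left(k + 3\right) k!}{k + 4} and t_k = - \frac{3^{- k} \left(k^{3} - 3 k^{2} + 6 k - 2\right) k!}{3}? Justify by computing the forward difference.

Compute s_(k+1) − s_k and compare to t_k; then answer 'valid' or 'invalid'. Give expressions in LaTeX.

Invalid: residual \frac{3^{- k} \left(k^{4} + k^{3} - 9 k^{2} + 31 k - 8\right) k!}{3 \left(k + 4\right) \left(k + 5\right)} ≠ 0.

s_(k+1) = -(k - 2)*(k + 1)*(k + 4)*factorial(k + 1)/(3*3**k*(k + 5))
s_(k+1) − s_k = -(k**5 + 5*k**4 - 2*k**3 + k**2 + 71*k - 32)*factorial(k)/(3*3**k*(k + 4)*(k + 5))
(s_(k+1) − s_k) − t_k = (k**4 + k**3 - 9*k**2 + 31*k - 8)*factorial(k)/(3*3**k*(k + 4)*(k + 5))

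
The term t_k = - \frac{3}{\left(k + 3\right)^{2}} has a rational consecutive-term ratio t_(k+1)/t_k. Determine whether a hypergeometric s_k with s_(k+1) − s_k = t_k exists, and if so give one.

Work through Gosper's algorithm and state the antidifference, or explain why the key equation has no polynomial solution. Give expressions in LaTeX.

t_(k+1)/t_k = (k + 3)**2/(k + 4)**2.
A = k**2 + 6*k + 9, B = k**2 + 8*k + 16, C = 1.
f must satisfy (k**2 + 6*k + 9)·f(k+1) − (k**2 + 6*k + 9)·f(k) = 1.
Bound: deg f ≤ 0.
f = c0 ⇒ A·f(k+1) − B(k−1)·f(k) − C = -1. The system {-1 = 0} is inconsistent; no antidifference.

none (Gosper's algorithm certifies no s_k)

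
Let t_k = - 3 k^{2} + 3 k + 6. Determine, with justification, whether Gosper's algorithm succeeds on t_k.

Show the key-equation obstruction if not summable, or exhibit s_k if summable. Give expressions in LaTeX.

Yes. s_k = k \left(- k^{2} + 3 k + 4\right).

Ratio r(k) = (k**2 + k - 2)/(k**2 - k - 2).
Normal form (A,B,C) = (1, 1, k**2 - k - 2).
Solve (1)·f(k+1) − (1)·f(k) = k**2 - k - 2.
From deg A=0, deg B=0, deg C=2: d=3.
A polynomial solution: f(k) = k*(k - 4)*(k + 1)/3.
Then R = B(k−1)f/C = k*(k - 4)/(3*(k - 2)), so s_k = R(k)·t_k = k*(-k**2 + 3*k + 4).
Verify: -3*k**2 + 3*k + 6 matches t_k.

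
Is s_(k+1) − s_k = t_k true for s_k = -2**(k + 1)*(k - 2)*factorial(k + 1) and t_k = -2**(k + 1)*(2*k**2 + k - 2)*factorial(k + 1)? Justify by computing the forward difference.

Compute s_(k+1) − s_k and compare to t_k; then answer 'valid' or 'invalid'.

valid (s_(k+1) − s_k reduces to t_k)

s_(k+1) = -2**(k + 2)*(k - 1)*factorial(k + 2)
s_(k+1) − s_k = -2**(k + 1)*(2*k**2 + k - 2)*factorial(k + 1)
(s_(k+1) − s_k) − t_k = 0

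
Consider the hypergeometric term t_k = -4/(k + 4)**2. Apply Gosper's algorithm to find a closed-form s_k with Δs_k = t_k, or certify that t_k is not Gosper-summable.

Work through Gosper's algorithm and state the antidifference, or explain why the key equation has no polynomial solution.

none (Gosper's algorithm certifies no s_k)

The ratio is (k + 4)**2/(k + 5)**2.
Normal form (A,B,C) = (k**2 + 8*k + 16, k**2 + 10*k + 25, 1).
Set up (k**2 + 8*k + 16)·f(k+1) − (k**2 + 8*k + 16)·f(k) − (1) = 0.
d = 0 from the (2,2,0) case.
Generic f = c0 gives residual -1; -1 = 0 cannot hold, so t_k is not Gosper-summable.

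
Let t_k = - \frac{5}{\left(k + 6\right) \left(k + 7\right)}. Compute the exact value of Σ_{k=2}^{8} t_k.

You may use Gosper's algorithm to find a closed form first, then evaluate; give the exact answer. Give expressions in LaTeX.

Ratio r(k) = (k + 6)/(k + 8).
Factor: A=k + 6; B=k + 8; C=1.
f must satisfy (k + 6)·f(k+1) − (k + 7)·f(k) = 1.
From deg A=1, deg B=1, deg C=0: d=1.
Solving with deg f ≤ 1: f(k) = k/6.
Then R = B(k−1)f/C = k*(k + 7)/6, so s_k = R(k)·t_k = -5*k/(6*k + 36).
Check: Δs_k = -5/(k**2 + 13*k + 42). ✓
Telescoping: Σ = s_(9) − s_(2) = -1/2 − (-5/24) = -7/24.

Σ = -7/24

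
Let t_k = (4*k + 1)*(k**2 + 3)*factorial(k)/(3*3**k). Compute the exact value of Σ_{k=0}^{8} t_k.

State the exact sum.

Σ = 1496077/243

r(k) = (k + 1)*(4*k + 5)*((k + 1)**2 + 3)/(3*(4*k + 1)*(k**2 + 3)) after simplifying.
Factor: A=k/3 + 1/3; B=1; C=k**3 + k**2/4 + 3*k + 3/4.
Need (k/3 + 1/3)·f(k+1) − (1)·f(k) = k**3 + k**2/4 + 3*k + 3/4.
Degrees (1,0,3) ⇒ d ≤ 2.
Match coefficients ⇒ f(k) = 3*(4*k**2 + k + 1)/4.
Certificate R = B(k−1)f/C = 3*(4*k**2 + k + 1)/((4*k + 1)*(k**2 + 3)) gives s_k = (4*k**2 + k + 1)*factorial(k)/3**k.
Verify: (4*k + 1)*(k**2 + 3)*factorial(k)/(3*3**k) matches t_k.
Evaluate s at k=9 and k=0: 1496320/243 and 1; difference 1496077/243.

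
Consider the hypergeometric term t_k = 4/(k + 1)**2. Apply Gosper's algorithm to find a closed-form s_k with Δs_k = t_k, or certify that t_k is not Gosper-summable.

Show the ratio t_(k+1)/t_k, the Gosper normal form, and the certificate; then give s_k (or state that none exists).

none (Gosper's algorithm certifies no s_k)

t_(k+1)/t_k = (k + 1)**2/(k + 2)**2.
Take A(k)=k**2 + 2*k + 1, B(k)=k**2 + 4*k + 4, C(k)=1.
Solve (k**2 + 2*k + 1)·f(k+1) − (k**2 + 2*k + 1)·f(k) = 1.
Bound: deg f ≤ 0.
Put f(k) = c0: A·f(k+1) − B(k−1)·f(k) − C = -1; need -1 = 0 — inconsistent ⇒ no f, not summable.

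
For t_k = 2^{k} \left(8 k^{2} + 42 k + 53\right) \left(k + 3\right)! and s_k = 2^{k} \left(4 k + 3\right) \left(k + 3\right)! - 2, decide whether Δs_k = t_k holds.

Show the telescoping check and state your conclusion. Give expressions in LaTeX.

s_(k+1) = 2**(k + 1)*(4*k + 7)*factorial(k + 4) - 2
s_(k+1) − s_k = 2**k*(8*k**2 + 42*k + 53)*factorial(k + 3)
(s_(k+1) − s_k) − t_k = 0

valid (s_(k+1) − s_k reduces to t_k)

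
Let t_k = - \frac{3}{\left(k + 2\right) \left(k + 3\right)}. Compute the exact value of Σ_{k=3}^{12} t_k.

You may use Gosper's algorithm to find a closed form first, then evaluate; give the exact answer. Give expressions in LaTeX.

r(k) = (k + 2)/(k + 4) after simplifying.
Normal form (A,B,C) = (k + 2, k + 4, 1).
Need (k + 2)·f(k+1) − (k + 3)·f(k) = 1.
deg f ≤ 1 (via 1,1,0).
A polynomial solution: f(k) = k/2.
R(k) = B(k−1)·f(k)/C(k) = k*(k + 3)/2; s_k = R·t_k = -3*k/(2*k + 4).
Check: Δs_k = -3/(k**2 + 5*k + 6). ✓
Telescoping: Σ = s_(13) − s_(3) = -13/10 − (-9/10) = -2/5.

Σ = -2/5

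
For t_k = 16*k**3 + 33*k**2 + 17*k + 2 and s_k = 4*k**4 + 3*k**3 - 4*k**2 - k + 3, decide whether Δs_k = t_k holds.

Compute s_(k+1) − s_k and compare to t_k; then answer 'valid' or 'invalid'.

s_(k+1) = 4*k**4 + 19*k**3 + 29*k**2 + 16*k + 5
s_(k+1) − s_k = 16*k**3 + 33*k**2 + 17*k + 2
(s_(k+1) − s_k) − t_k = 0

valid; difference matches t_k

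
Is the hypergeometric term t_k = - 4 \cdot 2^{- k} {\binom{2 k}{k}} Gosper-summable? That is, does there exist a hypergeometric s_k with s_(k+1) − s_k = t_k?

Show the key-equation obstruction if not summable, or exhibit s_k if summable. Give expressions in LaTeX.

No. Not Gosper-summable.

The ratio is (2*k + 1)/(k + 1).
Gosper form: A/B · C(k+1)/C(k) with A=2*k + 1, B=k + 1, C=1.
Solve (2*k + 1)·f(k+1) − (k)·f(k) = 1.
From deg A=1, deg B=1, deg C=0: d=-1.
Bound -1 < 0, so the key equation has no polynomial solution.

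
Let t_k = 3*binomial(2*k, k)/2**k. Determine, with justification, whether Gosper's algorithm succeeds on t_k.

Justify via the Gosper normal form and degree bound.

Step 1: r(k) = (2*k + 1)/(k + 1).
Take A(k)=2*k + 1, B(k)=k + 1, C(k)=1.
Set up (2*k + 1)·f(k+1) − (k)·f(k) − (1) = 0.
d = -1 from the (1,1,0) case.
Negative degree bound (-1): no f exists, t_k not Gosper-summable.

No; the degree bound rules out any f.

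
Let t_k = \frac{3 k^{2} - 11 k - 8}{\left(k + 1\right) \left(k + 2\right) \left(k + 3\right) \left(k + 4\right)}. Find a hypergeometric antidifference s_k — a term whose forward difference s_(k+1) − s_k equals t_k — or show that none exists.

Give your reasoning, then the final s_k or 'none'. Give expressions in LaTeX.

r(k) = (k + 1)*(11*k - 3*(k + 1)**2 + 19)/((k + 5)*(-3*k**2 + 11*k + 8)) after simplifying.
Gosper form: A/B · C(k+1)/C(k) with A=k + 1, B=k + 5, C=k**2 - 11*k/3 - 8/3.
Solve (k + 1)·f(k+1) − (k + 4)·f(k) = k**2 - 11*k/3 - 8/3.
deg f ≤ 3 (via 1,1,2).
Match coefficients ⇒ f(k) = -k*(k**2 + 15*k + 8)/9.
Get s_k = R·t_k = k*(-k**2 - 15*k - 8)/(3*(k + 1)*(k + 2)*(k + 3)) with R(k) = B(k−1)f(k)/C(k) = -k*(k + 4)*(k**2 + 15*k + 8)/(3*(3*k**2 - 11*k - 8)).
s_(k+1) − s_k = (3*k**2 - 11*k - 8)/(k**4 + 10*k**3 + 35*k**2 + 50*k + 24) = t_k.

s_k = \frac{k \left(- k^{2} - 15 k - 8\right)}{3 \left(k + 1\right) \left(k + 2\right) \left(k + 3\right)}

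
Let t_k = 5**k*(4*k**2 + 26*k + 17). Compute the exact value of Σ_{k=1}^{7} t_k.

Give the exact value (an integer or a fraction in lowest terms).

Σ = 36718735

t_(k+1)/t_k = 5*(4*k**2 + 34*k + 47)/(4*k**2 + 26*k + 17).
Take A(k)=5, B(k)=1, C(k)=k**2 + 13*k/2 + 17/4.
Key eq: (5)·f(k+1) = (1)·f(k) + (k**2 + 13*k/2 + 17/4).
d = 2 from the (0,0,2) case.
A polynomial solution: f(k) = (k**2 + 4*k - 2)/4.
R(k) = B(k−1)·f(k)/C(k) = (k**2 + 4*k - 2)/(4*k**2 + 26*k + 17); s_k = R·t_k = 5**k*(k**2 + 4*k - 2).
s_(k+1) − s_k = 5**k*(4*k**2 + 26*k + 17) = t_k.
Sum = s_(8) − s_(1); s_(8) = 36718750, s_(1) = 15 ⇒ 36718735.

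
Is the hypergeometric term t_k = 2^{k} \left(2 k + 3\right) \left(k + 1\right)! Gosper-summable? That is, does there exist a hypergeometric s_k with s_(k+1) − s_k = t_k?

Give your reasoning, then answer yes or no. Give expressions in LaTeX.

Compute t_(k+1)/t_k: get 2*(k + 2)*(2*k + 5)/(2*k + 3).
Factor: A=2*k + 4; B=1; C=k + 3/2.
Need (2*k + 4)·f(k+1) − (1)·f(k) = k + 3/2.
Degrees (1,0,1) ⇒ d ≤ 0.
Solving with deg f ≤ 0: f(k) = 1/2.
Get s_k = R·t_k = 2**k*factorial(k + 1) with R(k) = B(k−1)f(k)/C(k) = 1/(2*k + 3).
Δs = 2**k*(2*k + 3)*factorial(k + 1), as required.

Yes. s_k = 2^{k} \left(k + 1\right)!.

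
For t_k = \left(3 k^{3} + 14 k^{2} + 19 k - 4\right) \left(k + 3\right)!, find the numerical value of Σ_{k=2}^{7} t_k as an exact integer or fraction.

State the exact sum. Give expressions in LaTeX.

Σ = 7185023280

The ratio is (3*k**4 + 35*k**3 + 148*k**2 + 256*k + 128)/(3*k**3 + 14*k**2 + 19*k - 4).
A = k + 4, B = 1, C = k**3 + 14*k**2/3 + 19*k/3 - 4/3.
f must satisfy (k + 4)·f(k+1) − (1)·f(k) = k**3 + 14*k**2/3 + 19*k/3 - 4/3.
Bound: deg f ≤ 2.
Solve for f: f(k) = (k + 1)*(3*k - 4)/3 (degree 2 ≤ 2).
Then R = B(k−1)f/C = (k + 1)*(3*k - 4)/(3*k**3 + 14*k**2 + 19*k - 4), so s_k = R(k)·t_k = (k + 1)*(3*k - 4)*factorial(k + 3).
s_(k+1) − s_k = (3*k**3 + 14*k**2 + 19*k - 4)*factorial(k + 3) = t_k.
Evaluate s at k=8 and k=2: 7185024000 and 720; difference 7185023280.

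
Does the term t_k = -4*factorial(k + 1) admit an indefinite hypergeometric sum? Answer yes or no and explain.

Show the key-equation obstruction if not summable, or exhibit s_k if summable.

No — key equation has no polynomial f.

Ratio r(k) = k + 2.
Factor: A=k + 2; B=1; C=1.
f must satisfy (k + 2)·f(k+1) − (1)·f(k) = 1.
From deg A=1, deg B=0, deg C=0: d=-1.
d = -1 < 0 ⇒ no nonzero polynomial f; not summable.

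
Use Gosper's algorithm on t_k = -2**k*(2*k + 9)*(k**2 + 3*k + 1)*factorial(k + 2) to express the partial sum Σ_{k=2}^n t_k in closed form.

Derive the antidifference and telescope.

Step 1: r(k) = 2*(k + 3)*(2*k + 11)*(3*k + (k + 1)**2 + 4)/((2*k + 9)*(k**2 + 3*k + 1)).
So A=2*k + 6 and B=1, with C=k**3 + 15*k**2/2 + 29*k/2 + 9/2.
Key eq: (2*k + 6)·f(k+1) = (1)·f(k) + (k**3 + 15*k**2/2 + 29*k/2 + 9/2).
Degrees (1,0,3) ⇒ d ≤ 2.
Solving with deg f ≤ 2: f(k) = (k**2 + 3*k - 3)/2.
So s_k = (B(k−1)f/C)·t_k = ((k**2 + 3*k - 3)/((2*k + 9)*(k**2 + 3*k + 1)))·t_k = -2**k*(k**2 + 3*k - 3)*factorial(k + 2).
Verify: -2**k*(2*k + 9)*(k**2 + 3*k + 1)*factorial(k + 2) matches t_k.
Σ_(k=2)^n t_k = s_(n+1) − s_(2) = (-2**(n + 1)*(n**2 + 5*n + 1)*factorial(n + 3)) − (-672), i.e. -2*2**n*n**2*factorial(n + 3) - 10*2**n*n*factorial(n + 3) - 2*2**n*factorial(n + 3) + 672.

S(n) = -2*2**n*n**2*factorial(n + 3) - 10*2**n*n*factorial(n + 3) - 2*2**n*factorial(n + 3) + 672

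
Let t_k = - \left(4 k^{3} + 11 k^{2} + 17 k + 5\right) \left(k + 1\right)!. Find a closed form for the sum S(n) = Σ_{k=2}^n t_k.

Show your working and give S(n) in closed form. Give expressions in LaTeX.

r(k) = (4*k**4 + 31*k**3 + 97*k**2 + 139*k + 74)/(4*k**3 + 11*k**2 + 17*k + 5) after simplifying.
A = k + 2, B = 1, C = k**3 + 11*k**2/4 + 17*k/4 + 5/4.
Need (k + 2)·f(k+1) − (1)·f(k) = k**3 + 11*k**2/4 + 17*k/4 + 5/4.
Bound: deg f ≤ 2.
Solving with deg f ≤ 2: f(k) = (4*k**2 - k - 1)/4.
Then R = B(k−1)f/C = (4*k**2 - k - 1)/(4*k**3 + 11*k**2 + 17*k + 5), so s_k = R(k)·t_k = (-4*k**2 + k + 1)*factorial(k + 1).
Check: Δs_k = -(4*k**3 + 11*k**2 + 17*k + 5)*factorial(k + 1). ✓
s_(n+1) = -(4*n**2 + 7*n + 2)*factorial(n + 2) and s_(2) = -78, so S(n) = -4*n**4*factorial(n) - 19*n**3*factorial(n) - 31*n**2*factorial(n) - 20*n*factorial(n) - 4*factorial(n) + 78.

S(n) = - 4 n^{4} n! - 19 n^{3} n! - 31 n^{2} n! - 20 n n! - 4 n! + 78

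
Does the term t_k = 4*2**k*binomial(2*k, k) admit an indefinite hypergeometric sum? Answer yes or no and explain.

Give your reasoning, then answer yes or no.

Ratio r(k) = 4*(2*k + 1)/(k + 1).
So A=8*k + 4 and B=k + 1, with C=1.
Solve (8*k + 4)·f(k+1) − (k)·f(k) = 1.
deg f ≤ -1 (via 1,1,0).
Bound -1 < 0, so the key equation has no polynomial solution.

No — negative degree bound, so no certificate f.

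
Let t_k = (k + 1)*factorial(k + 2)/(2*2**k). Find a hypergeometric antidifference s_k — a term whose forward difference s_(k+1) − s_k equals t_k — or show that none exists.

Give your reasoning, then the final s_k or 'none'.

Ratio r(k) = (k + 2)*(k + 3)/(2*(k + 1)).
Gosper form: A/B · C(k+1)/C(k) with A=k/2 + 3/2, B=1, C=k + 1.
Need (k/2 + 3/2)·f(k+1) − (1)·f(k) = k + 1.
From deg A=1, deg B=0, deg C=1: d=0.
Solving with deg f ≤ 0: f(k) = 2.
Certificate R = B(k−1)f/C = 2/(k + 1) gives s_k = factorial(k + 2)/2**k.
Δs = (k + 1)*factorial(k + 2)/(2*2**k), as required.

s_k = factorial(k + 2)/2**k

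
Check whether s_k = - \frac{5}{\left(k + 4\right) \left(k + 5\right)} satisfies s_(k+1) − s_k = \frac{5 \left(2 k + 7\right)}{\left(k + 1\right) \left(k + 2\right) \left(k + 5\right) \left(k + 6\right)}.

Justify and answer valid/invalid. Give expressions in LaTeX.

Invalid: residual \frac{15 \left(- 3 k - 8\right)}{k^{5} + 18 k^{4} + 121 k^{3} + 372 k^{2} + 508 k + 240} ≠ 0.

s_(k+1) = -5/((k + 5)*(k + 6))
s_(k+1) − s_k = 10/(k**3 + 15*k**2 + 74*k + 120)
(s_(k+1) − s_k) − t_k = 15*(-3*k - 8)/(k**5 + 18*k**4 + 121*k**3 + 372*k**2 + 508*k + 240)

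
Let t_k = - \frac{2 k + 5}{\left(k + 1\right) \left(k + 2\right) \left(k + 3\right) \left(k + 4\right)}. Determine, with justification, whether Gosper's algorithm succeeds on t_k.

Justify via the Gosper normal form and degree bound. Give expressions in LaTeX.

Yes. s_k = \frac{k \left(- k - 4\right)}{3 \left(k^{2} + 4 k + 3\right)}.

t_(k+1)/t_k = (k + 1)*(2*k + 7)/((k + 5)*(2*k + 5)).
Normal form (A,B,C) = (k + 1, k + 5, k + 5/2).
Need (k + 1)·f(k+1) − (k + 4)·f(k) = k + 5/2.
d = 3 from the (1,1,1) case.
A polynomial solution: f(k) = k*(k + 2)*(k + 4)/6.
So s_k = (B(k−1)f/C)·t_k = (k*(k + 2)*(k + 4)**2/(3*(2*k + 5)))·t_k = k*(-k - 4)/(3*(k**2 + 4*k + 3)).
Check: Δs_k = (-2*k - 5)/(k**4 + 10*k**3 + 35*k**2 + 50*k + 24). ✓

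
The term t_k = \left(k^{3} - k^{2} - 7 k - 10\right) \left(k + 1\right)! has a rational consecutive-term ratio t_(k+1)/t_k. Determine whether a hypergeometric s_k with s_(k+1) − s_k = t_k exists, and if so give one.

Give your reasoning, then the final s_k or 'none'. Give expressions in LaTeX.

r(k) = (k + 2)*(7*k - (k + 1)**3 + (k + 1)**2 + 17)/(-k**3 + k**2 + 7*k + 10) after simplifying.
Take A(k)=k + 2, B(k)=1, C(k)=k**3 - k**2 - 7*k - 10.
Need (k + 2)·f(k+1) − (1)·f(k) = k**3 - k**2 - 7*k - 10.
Bound: deg f ≤ 2.
A polynomial solution: f(k) = k**2 - 4*k - 4.
Get s_k = R·t_k = (k**2 - 4*k - 4)*factorial(k + 1) with R(k) = B(k−1)f(k)/C(k) = (k**2 - 4*k - 4)/(k**3 - k**2 - 7*k - 10).
Verify: (k**3 - k**2 - 7*k - 10)*factorial(k + 1) matches t_k.

s_k = \left(k^{2} - 4 k - 4\right) \left(k + 1\right)!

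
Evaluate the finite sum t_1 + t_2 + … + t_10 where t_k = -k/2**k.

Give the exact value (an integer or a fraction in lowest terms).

Step 1: r(k) = (k + 1)/(2*k).
Gosper form: A/B · C(k+1)/C(k) with A=1/2, B=1, C=k.
Solve (1/2)·f(k+1) − (1)·f(k) = k.
Bound: deg f ≤ 1.
Coefficient equations give f(k) = -2*(k + 1).
So s_k = (B(k−1)f/C)·t_k = (-2*(k + 1)/k)·t_k = 2**(1 - k)*(k + 1).
Δs = -k/2**k, as required.
Sum = s_(11) − s_(1); s_(11) = 3/256, s_(1) = 2 ⇒ -509/256.

Σ = -509/256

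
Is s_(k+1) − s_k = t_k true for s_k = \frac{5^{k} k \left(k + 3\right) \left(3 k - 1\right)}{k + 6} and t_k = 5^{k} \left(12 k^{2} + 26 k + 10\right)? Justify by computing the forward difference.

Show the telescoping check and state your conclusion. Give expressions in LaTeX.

s_(k+1) = 5**(k + 1)*(k + 1)*(k + 4)*(3*k + 2)/(k + 7)
s_(k+1) − s_k = 5**k*(12*k**4 + 146*k**3 + 567*k**2 + 721*k + 240)/(k**2 + 13*k + 42)
(s_(k+1) − s_k) − t_k = 5**k*(-36*k**3 - 285*k**2 - 501*k - 180)/(k**2 + 13*k + 42)

Invalid: residual \frac{5^{k} \left(- 36 k^{3} - 285 k^{2} - 501 k - 180\right)}{k^{2} + 13 k + 42} ≠ 0.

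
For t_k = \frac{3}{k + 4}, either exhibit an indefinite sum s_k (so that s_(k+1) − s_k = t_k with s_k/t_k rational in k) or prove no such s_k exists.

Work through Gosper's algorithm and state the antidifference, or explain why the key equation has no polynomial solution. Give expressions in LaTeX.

none — t_k is not Gosper-summable

The ratio is (k + 4)/(k + 5).
Factor: A=k + 4; B=k + 5; C=1.
Solve (k + 4)·f(k+1) − (k + 4)·f(k) = 1.
From deg A=1, deg B=1, deg C=0: d=0.
Put f(k) = c0: A·f(k+1) − B(k−1)·f(k) − C = -1; need -1 = 0 — inconsistent ⇒ no f, not summable.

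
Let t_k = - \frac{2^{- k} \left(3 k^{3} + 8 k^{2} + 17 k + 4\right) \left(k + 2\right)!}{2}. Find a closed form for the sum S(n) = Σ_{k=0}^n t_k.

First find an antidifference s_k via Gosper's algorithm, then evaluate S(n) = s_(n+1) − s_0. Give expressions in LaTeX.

Step 1: r(k) = (3*k**4 + 26*k**3 + 93*k**2 + 158*k + 96)/(2*(3*k**3 + 8*k**2 + 17*k + 4)).
Normal form (A,B,C) = (k/2 + 3/2, 1, k**3 + 8*k**2/3 + 17*k/3 + 4/3).
Need (k/2 + 3/2)·f(k+1) − (1)·f(k) = k**3 + 8*k**2/3 + 17*k/3 + 4/3.
From deg A=1, deg B=0, deg C=3: d=2.
Coefficient equations give f(k) = 2*(k - 1)*(3*k + 2)/3.
So s_k = (B(k−1)f/C)·t_k = (2*(k - 1)*(3*k + 2)/(3*k**3 + 8*k**2 + 17*k + 4))·t_k = -(k - 1)*(3*k + 2)*factorial(k + 2)/2**k.
Δs = -(3*k**3 + 8*k**2 + 17*k + 4)*factorial(k + 2)/(2*2**k), as required.
Telescope: S(n) = s_(n+1) − s_(0) = -2**(-n - 1)*n*(3*n + 5)*factorial(n + 3) − (4) = -2**(-n - 1)*(2**(n + 3) + 3*n**5*factorial(n) + 23*n**4*factorial(n) + 63*n**3*factorial(n) + 73*n**2*factorial(n) + 30*n*factorial(n)).

S(n) = - 2^{- n - 1} \left(2^{n + 3} + 3 n^{5} n! + 23 n^{4} n! + 63 n^{3} n! + 73 n^{2} n! + 30 n n!\right)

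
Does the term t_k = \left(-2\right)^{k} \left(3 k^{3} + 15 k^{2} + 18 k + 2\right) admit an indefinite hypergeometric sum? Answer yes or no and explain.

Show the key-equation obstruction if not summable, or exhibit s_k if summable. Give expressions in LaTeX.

Yes. s_k = \left(-2\right)^{k} \left(- k^{3} - 3 k^{2} + 2\right).

r(k) = 2*(-3*k**3 - 24*k**2 - 57*k - 38)/(3*k**3 + 15*k**2 + 18*k + 2) after simplifying.
Gosper form: A/B · C(k+1)/C(k) with A=-2, B=1, C=k**3 + 5*k**2 + 6*k + 2/3.
f must satisfy (-2)·f(k+1) − (1)·f(k) = k**3 + 5*k**2 + 6*k + 2/3.
Degrees (0,0,3) ⇒ d ≤ 3.
Solving with deg f ≤ 3: f(k) = -(k + 1)*(k**2 + 2*k - 2)/3.
Then R = B(k−1)f/C = -(k + 1)*(k**2 + 2*k - 2)/(3*k**3 + 15*k**2 + 18*k + 2), so s_k = R(k)·t_k = (-2)**k*(-k**3 - 3*k**2 + 2).
Δs = (-2)**k*(3*k**3 + 15*k**2 + 18*k + 2), as required.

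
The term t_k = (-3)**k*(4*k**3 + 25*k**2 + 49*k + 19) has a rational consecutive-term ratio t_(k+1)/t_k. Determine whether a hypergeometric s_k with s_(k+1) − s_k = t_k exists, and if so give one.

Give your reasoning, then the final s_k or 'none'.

The ratio is 3*(-4*k**3 - 37*k**2 - 111*k - 97)/(4*k**3 + 25*k**2 + 49*k + 19).
A = -3, B = 1, C = k**3 + 25*k**2/4 + 49*k/4 + 19/4.
Set up (-3)·f(k+1) − (1)·f(k) − (k**3 + 25*k**2/4 + 49*k/4 + 19/4) = 0.
d = 3 from the (0,0,3) case.
Match coefficients ⇒ f(k) = -(k**3 + 4*k**2 + 4*k - 2)/4.
Get s_k = R·t_k = (-3)**k*(-k**3 - 4*k**2 - 4*k + 2) with R(k) = B(k−1)f(k)/C(k) = -(k**3 + 4*k**2 + 4*k - 2)/(4*k**3 + 25*k**2 + 49*k + 19).
Δs = (-3)**k*(4*k**3 + 25*k**2 + 49*k + 19), as required.

s_k = (-3)**k*(-k**3 - 4*k**2 - 4*k + 2)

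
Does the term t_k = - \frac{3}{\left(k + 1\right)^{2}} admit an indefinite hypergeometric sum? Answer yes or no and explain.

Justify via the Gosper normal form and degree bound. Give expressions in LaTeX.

No — the linear system for f has no solution.

Step 1: r(k) = (k + 1)**2/(k + 2)**2.
A = k**2 + 2*k + 1, B = k**2 + 4*k + 4, C = 1.
f must satisfy (k**2 + 2*k + 1)·f(k+1) − (k**2 + 2*k + 1)·f(k) = 1.
Bound: deg f ≤ 0.
f = c0 ⇒ A·f(k+1) − B(k−1)·f(k) − C = -1. The system {-1 = 0} is inconsistent; no antidifference.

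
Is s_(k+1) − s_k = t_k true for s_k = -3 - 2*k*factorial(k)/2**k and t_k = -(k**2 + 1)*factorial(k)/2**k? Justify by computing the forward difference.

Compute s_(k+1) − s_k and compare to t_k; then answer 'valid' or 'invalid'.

s_(k+1) = -(3*2**k + k**2*factorial(k) + 2*k*factorial(k) + factorial(k))/2**k
s_(k+1) − s_k = -(k**2 + 1)*factorial(k)/2**k
(s_(k+1) − s_k) − t_k = 0

valid; difference matches t_k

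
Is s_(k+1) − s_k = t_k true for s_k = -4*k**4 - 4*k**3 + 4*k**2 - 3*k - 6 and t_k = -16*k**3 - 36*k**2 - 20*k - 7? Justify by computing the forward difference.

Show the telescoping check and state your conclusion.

s_(k+1) = -4*k**4 - 20*k**3 - 32*k**2 - 23*k - 13
s_(k+1) − s_k = -16*k**3 - 36*k**2 - 20*k - 7
(s_(k+1) − s_k) − t_k = 0

Valid: the claim telescopes to t_k.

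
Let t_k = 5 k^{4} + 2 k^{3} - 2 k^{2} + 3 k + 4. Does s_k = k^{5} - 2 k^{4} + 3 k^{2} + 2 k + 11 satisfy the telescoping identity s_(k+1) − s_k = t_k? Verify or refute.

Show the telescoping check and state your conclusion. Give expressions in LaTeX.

s_(k+1) = k**5 + 3*k**4 + 2*k**3 + k**2 + 5*k + 15
s_(k+1) − s_k = 5*k**4 + 2*k**3 - 2*k**2 + 3*k + 4
(s_(k+1) − s_k) − t_k = 0

valid (s_(k+1) − s_k reduces to t_k)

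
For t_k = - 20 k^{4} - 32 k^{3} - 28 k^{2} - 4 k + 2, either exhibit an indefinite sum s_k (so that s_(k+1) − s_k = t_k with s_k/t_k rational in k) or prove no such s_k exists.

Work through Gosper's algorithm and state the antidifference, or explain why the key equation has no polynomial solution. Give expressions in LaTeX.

Ratio r(k) = (10*k**4 + 56*k**3 + 122*k**2 + 118*k + 41)/(10*k**4 + 16*k**3 + 14*k**2 + 2*k - 1).
Gosper form: A/B · C(k+1)/C(k) with A=1, B=1, C=k**4 + 8*k**3/5 + 7*k**2/5 + k/5 - 1/10.
Need (1)·f(k+1) − (1)·f(k) = k**4 + 8*k**3/5 + 7*k**2/5 + k/5 - 1/10.
d = 5 from the (0,0,4) case.
Solve for f: f(k) = k**2*(2*k**3 - k**2 - 2)/10 (degree 5 ≤ 5).
So s_k = (B(k−1)f/C)·t_k = (k**2*(2*k**3 - k**2 - 2)/(10*k**4 + 16*k**3 + 14*k**2 + 2*k - 1))·t_k = 2*k**2*(-2*k**3 + k**2 + 2).
Δs = -20*k**4 - 32*k**3 - 28*k**2 - 4*k + 2, as required.

s_k = 2 k^{2} \left(- 2 k^{3} + k^{2} + 2\right)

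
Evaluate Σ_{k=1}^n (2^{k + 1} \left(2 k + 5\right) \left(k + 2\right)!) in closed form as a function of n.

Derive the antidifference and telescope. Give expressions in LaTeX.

Compute t_(k+1)/t_k: get 2*(k + 3)*(2*k + 7)/(2*k + 5).
Factor: A=2*k + 6; B=1; C=k + 5/2.
Set up (2*k + 6)·f(k+1) − (1)·f(k) − (k + 5/2) = 0.
deg f ≤ 0 (via 1,0,1).
A polynomial solution: f(k) = 1/2.
So s_k = (B(k−1)f/C)·t_k = (1/(2*k + 5))·t_k = 2**(k + 1)*factorial(k + 2).
Check: Δs_k = 2**(k + 1)*(2*k + 5)*factorial(k + 2). ✓
s_(n+1) = 2**(n + 2)*factorial(n + 3) and s_(1) = 24, so S(n) = 4*2**n*factorial(n + 3) - 24.

S(n) = 4 \cdot 2^{n} \left(n + 3\right)! - 24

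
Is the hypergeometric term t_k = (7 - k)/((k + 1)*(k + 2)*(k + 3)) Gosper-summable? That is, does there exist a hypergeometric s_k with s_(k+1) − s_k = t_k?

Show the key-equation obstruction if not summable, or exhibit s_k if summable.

Step 1: r(k) = (k - 6)*(k + 1)/((k - 7)*(k + 4)).
Factor: A=k + 1; B=k + 4; C=k - 7.
Need (k + 1)·f(k+1) − (k + 3)·f(k) = k - 7.
deg f ≤ 2 (via 1,1,1).
Solving with deg f ≤ 2: f(k) = -k*(3*k + 11)/2.
R(k) = B(k−1)·f(k)/C(k) = -k*(k + 3)*(3*k + 11)/(2*(k - 7)); s_k = R·t_k = k*(3*k + 11)/(2*(k + 1)*(k + 2)).
Check: Δs_k = (7 - k)/(k**3 + 6*k**2 + 11*k + 6). ✓

Yes. s_k = k*(3*k + 11)/(2*(k + 1)*(k + 2)).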